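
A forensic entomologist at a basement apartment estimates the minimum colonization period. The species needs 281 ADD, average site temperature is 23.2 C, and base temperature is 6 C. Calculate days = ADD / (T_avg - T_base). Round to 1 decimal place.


Insect development time:
Effective temperature = avg_temp - T_base = 23.2 - 6 = 17.2 C
Days = ADD / effective_temp = 281 / 17.2 = 16.3 days

16.3


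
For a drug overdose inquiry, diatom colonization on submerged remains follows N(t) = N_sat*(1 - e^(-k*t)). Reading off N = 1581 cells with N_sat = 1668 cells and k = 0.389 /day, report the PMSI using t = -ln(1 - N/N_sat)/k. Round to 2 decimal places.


PMSI from diatom colonization curve:
N / N_sat = 1581 / 1668 = 0.947842
1 - N/N_sat = 0.052158
ln(1 - N/N_sat) = -2.953478
t = -ln(1 - N/N_sat) / k = -(-2.953478) / 0.389 = 7.59 days

7.59


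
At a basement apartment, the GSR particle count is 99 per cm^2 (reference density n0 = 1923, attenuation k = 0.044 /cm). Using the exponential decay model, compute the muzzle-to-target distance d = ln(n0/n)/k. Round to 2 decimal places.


GSR distance calculation:
n0/n = 1923 / 99 = 19.424242
ln(n0/n) = 2.966522
d = 2.966522 / 0.044 = 67.42 cm

67.42


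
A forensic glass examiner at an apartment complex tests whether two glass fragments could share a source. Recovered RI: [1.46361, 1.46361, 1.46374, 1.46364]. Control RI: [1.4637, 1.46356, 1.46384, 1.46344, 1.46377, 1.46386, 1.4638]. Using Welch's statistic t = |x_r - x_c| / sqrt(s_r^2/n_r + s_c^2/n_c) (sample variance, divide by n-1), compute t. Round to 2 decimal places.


Welch's t-criterion for glass RI comparison:
Recovered mean = sum / n_r = 5.8546 / 4 = 1.46365
Control mean = sum / n_c = 10.24597 / 7 = 1.46371
Recovered sample variance s_r^2 = 3.8e-09
Control sample variance s_c^2 = 2.44333e-08
Welch SE (unpooled) = sqrt(s_r^2/n_r + s_c^2/n_c) = sqrt(9.5e-10 + 3.49048e-09) = sqrt(4.44048e-09) = 6.66369e-05
|mean_r - mean_c| = 6e-05
t = 6e-05 / 6.66369e-05 = 0.90

0.90


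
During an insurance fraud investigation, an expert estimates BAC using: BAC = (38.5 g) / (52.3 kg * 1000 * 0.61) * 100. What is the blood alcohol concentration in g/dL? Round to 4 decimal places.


Applying the Widmark formula:
BAC = (dose_g / (body_wt * 1000 * r)) * 100
Denominator = 52.3 * 1000 * 0.61 = 31903
BAC = (38.5 / 31903) * 100
BAC = 0.1207 g/dL

0.1207


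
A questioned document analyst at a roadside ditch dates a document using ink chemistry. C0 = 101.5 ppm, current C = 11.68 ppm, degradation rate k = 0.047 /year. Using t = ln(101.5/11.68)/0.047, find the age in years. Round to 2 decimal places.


Document age estimation:
C0/C = 101.5 / 11.68 = 8.690068
ln(C0/C) = 2.162181
t = 2.162181 / 0.047 = 46.00 years

46.00


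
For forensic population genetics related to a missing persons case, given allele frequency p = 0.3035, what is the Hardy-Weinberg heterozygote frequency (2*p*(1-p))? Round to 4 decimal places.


Hardy-Weinberg heterozygote frequency:
q = 1 - p = 1 - 0.3035 = 0.6965
2pq = 2 * 0.3035 * 0.6965 = 0.4228

0.4228


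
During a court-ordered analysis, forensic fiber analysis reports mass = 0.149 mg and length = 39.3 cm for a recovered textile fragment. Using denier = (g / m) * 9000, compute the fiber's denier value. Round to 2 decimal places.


Denier calculation:
Mass in grams = 0.149 mg / 1000 = 0.000149 g
Length in meters = 39.3 cm / 100 = 0.393 m
Linear density = mass / length = 0.000149 / 0.393 = 0.00037913 g/m
Denier = (g/m) * 9000 = 0.00037913 * 9000 = 3.41

3.41


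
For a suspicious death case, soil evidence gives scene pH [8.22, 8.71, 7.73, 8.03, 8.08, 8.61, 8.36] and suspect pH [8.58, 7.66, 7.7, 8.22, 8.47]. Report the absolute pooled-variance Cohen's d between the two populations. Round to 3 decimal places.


Pooled-variance Cohen's d for soil pH comparison:
Scene mean = 57.74 / 7 = 8.248571
Suspect mean = 40.63 / 5 = 8.126
Scene sample variance s_s^2 = 0.116981
Suspect sample variance s_c^2 = 0.18298
Pooled variance = ((n_s-1)*s_s^2 + (n_c-1)*s_c^2) / (n_s + n_c - 2) = 0.143381
Pooled SD = sqrt(0.143381) = 0.378657
Mean difference = 0.122571
|d| = |0.122571| / 0.378657 = 0.324

0.324


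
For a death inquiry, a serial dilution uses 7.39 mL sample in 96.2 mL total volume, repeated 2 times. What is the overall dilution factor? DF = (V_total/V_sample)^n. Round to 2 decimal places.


Dilution factor calculation:
Single dilution = V_total / V_sample = 96.2 / 7.39 ≈ 13.017591
Number of dilutions = 2
Total DF = (96.2 / 7.39)^2 (full precision, rounded at the end) = 169.46

169.46


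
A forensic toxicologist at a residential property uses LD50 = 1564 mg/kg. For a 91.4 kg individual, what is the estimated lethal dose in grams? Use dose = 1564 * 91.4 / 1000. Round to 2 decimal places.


Lethal dose calculation:
Lethal dose = LD50 * body_weight / 1000
= 1564 * 91.4 / 1000
= 142949.6 / 1000
= 142.95 g

142.95


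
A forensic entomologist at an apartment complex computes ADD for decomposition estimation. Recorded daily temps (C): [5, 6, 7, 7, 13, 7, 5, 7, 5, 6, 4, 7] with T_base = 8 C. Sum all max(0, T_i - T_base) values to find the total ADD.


Computing ADD day by day:
Day 1: max(0, 5 - 8) = 0
Day 2: max(0, 6 - 8) = 0
Day 3: max(0, 7 - 8) = 0
Day 4: max(0, 7 - 8) = 0
Day 5: max(0, 13 - 8) = 5
Day 6: max(0, 7 - 8) = 0
Day 7: max(0, 5 - 8) = 0
Day 8: max(0, 7 - 8) = 0
Day 9: max(0, 5 - 8) = 0
Day 10: max(0, 6 - 8) = 0
Day 11: max(0, 4 - 8) = 0
Day 12: max(0, 7 - 8) = 0
Total ADD = 5

5


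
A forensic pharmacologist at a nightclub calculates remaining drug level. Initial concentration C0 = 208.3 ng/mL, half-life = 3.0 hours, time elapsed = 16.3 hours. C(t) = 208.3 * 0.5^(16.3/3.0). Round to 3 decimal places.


Drug concentration decay:
Number of half-lives = t / t_half = 16.3 / 3.0 = 5.433333
Decay factor = 0.5^5.433333 = 0.02314215
C(t) = 208.3 * 0.02314215 = 4.821 ng/mL

4.821


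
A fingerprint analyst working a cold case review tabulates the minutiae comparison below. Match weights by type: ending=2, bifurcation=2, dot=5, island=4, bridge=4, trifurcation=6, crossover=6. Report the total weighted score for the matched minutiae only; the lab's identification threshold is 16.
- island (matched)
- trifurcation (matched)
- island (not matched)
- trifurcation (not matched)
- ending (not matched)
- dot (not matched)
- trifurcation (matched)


Weighted minutiae match score:
  island: matched, +4 (running total 4)
  trifurcation: matched, +6 (running total 10)
  island: not matched, +0
  trifurcation: not matched, +0
  ending: not matched, +0
  dot: not matched, +0
  trifurcation: matched, +6 (running total 16)
Total score = 16
Threshold = 16; verdict = identification

16


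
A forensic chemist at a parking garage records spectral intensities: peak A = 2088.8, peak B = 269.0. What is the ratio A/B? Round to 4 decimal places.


Spectral peak ratio:
Peak A = 2088.8 counts
Peak B = 269.0 counts
Ratio = 2088.8 / 269.0 = 7.7651

7.7651


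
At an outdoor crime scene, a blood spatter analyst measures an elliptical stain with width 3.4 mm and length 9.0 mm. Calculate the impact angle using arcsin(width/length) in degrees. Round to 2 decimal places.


Blood spatter impact angle calculation:
width / length = 3.4 / 9.0 = 0.377778
angle = arcsin(0.377778)
angle = 22.20 degrees

22.20


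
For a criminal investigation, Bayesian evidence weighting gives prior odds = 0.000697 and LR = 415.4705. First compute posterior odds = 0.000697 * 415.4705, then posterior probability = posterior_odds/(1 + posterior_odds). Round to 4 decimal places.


Bayesian evidence evaluation:
Posterior odds = prior_odds * LR = 0.000697 * 415.4705 = 0.2895829
Posterior probability = posterior_odds / (1 + posterior_odds)
= 0.2895829 / (1 + 0.2895829)
= 0.2895829 / 1.2895829
= 0.2246

0.2246


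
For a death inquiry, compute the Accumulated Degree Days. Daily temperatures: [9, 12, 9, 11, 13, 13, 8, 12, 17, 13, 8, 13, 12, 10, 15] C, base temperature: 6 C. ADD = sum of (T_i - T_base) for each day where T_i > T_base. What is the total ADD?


Computing ADD day by day:
Day 1: max(0, 9 - 6) = 3
Day 2: max(0, 12 - 6) = 6
Day 3: max(0, 9 - 6) = 3
Day 4: max(0, 11 - 6) = 5
Day 5: max(0, 13 - 6) = 7
Day 6: max(0, 13 - 6) = 7
Day 7: max(0, 8 - 6) = 2
Day 8: max(0, 12 - 6) = 6
Day 9: max(0, 17 - 6) = 11
Day 10: max(0, 13 - 6) = 7
Day 11: max(0, 8 - 6) = 2
Day 12: max(0, 13 - 6) = 7
Day 13: max(0, 12 - 6) = 6
Day 14: max(0, 10 - 6) = 4
Day 15: max(0, 15 - 6) = 9
Total ADD = 85

85


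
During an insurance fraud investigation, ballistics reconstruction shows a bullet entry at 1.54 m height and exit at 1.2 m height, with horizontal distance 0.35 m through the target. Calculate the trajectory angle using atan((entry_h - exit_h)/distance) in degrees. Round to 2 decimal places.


Bullet trajectory angle:
Height difference = 1.54 - 1.2 = 0.34 m
angle = atan(0.34 / 0.35)
angle = atan(0.971429)
angle = 44.17 degrees

44.17


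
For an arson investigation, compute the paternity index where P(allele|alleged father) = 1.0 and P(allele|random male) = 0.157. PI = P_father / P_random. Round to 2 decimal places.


Paternity Index calculation:
PI = P(allele|father) / P(allele|random)
PI = 1.0 / 0.157
PI = 6.37

6.37


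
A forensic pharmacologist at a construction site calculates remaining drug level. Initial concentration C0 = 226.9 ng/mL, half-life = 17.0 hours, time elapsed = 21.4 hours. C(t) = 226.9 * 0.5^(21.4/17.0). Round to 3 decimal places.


Drug concentration decay:
Number of half-lives = t / t_half = 21.4 / 17.0 = 1.258824
Decay factor = 0.5^1.258824 = 0.41788446
C(t) = 226.9 * 0.41788446 = 94.818 ng/mL

94.818


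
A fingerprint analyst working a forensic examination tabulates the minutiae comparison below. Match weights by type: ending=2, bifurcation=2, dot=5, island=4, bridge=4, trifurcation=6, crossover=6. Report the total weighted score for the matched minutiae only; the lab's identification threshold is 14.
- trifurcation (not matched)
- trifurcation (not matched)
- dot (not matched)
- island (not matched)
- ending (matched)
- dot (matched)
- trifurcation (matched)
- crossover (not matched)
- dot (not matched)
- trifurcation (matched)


Weighted minutiae match score:
  trifurcation: not matched, +0
  trifurcation: not matched, +0
  dot: not matched, +0
  island: not matched, +0
  ending: matched, +2 (running total 2)
  dot: matched, +5 (running total 7)
  trifurcation: matched, +6 (running total 13)
  crossover: not matched, +0
  dot: not matched, +0
  trifurcation: matched, +6 (running total 19)
Total score = 19
Threshold = 14; verdict = identification

19


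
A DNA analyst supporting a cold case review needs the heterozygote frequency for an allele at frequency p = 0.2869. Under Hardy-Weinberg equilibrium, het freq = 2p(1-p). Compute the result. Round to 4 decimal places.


Hardy-Weinberg heterozygote frequency:
q = 1 - p = 1 - 0.2869 = 0.7131
2pq = 2 * 0.2869 * 0.7131 = 0.4092

0.4092


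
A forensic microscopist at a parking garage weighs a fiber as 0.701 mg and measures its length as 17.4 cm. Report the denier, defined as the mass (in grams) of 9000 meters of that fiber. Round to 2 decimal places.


Denier calculation:
Mass in grams = 0.701 mg / 1000 = 0.000701 g
Length in meters = 17.4 cm / 100 = 0.174 m
Linear density = mass / length = 0.000701 / 0.174 = 0.00402874 g/m
Denier = (g/m) * 9000 = 0.00402874 * 9000 = 36.26

36.26


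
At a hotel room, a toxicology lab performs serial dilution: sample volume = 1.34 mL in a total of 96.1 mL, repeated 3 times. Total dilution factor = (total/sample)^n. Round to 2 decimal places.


Dilution factor calculation:
Single dilution = V_total / V_sample = 96.1 / 1.34 ≈ 71.716418
Number of dilutions = 3
Total DF = (96.1 / 1.34)^3 (full precision, rounded at the end) = 368855.08

368855.08


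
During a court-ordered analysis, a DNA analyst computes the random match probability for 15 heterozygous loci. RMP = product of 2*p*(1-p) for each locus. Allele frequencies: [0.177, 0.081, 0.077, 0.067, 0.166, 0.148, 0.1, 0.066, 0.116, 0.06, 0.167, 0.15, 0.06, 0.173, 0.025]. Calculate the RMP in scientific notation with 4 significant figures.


Computing RMP for 15 loci:
Locus 1: 2 * 0.177 * 0.823 = 0.291342
Locus 2: 2 * 0.081 * 0.919 = 0.148878
Locus 3: 2 * 0.077 * 0.923 = 0.142142
Locus 4: 2 * 0.067 * 0.933 = 0.125022
Locus 5: 2 * 0.166 * 0.834 = 0.276888
Locus 6: 2 * 0.148 * 0.852 = 0.252192
Locus 7: 2 * 0.1 * 0.9 = 0.18
Locus 8: 2 * 0.066 * 0.934 = 0.123288
Locus 9: 2 * 0.116 * 0.884 = 0.205088
Locus 10: 2 * 0.06 * 0.94 = 0.1128
Locus 11: 2 * 0.167 * 0.833 = 0.278222
Locus 12: 2 * 0.15 * 0.85 = 0.255
Locus 13: 2 * 0.06 * 0.94 = 0.1128
Locus 14: 2 * 0.173 * 0.827 = 0.286142
Locus 15: 2 * 0.025 * 0.975 = 0.04875
RMP = 3.085e-12

3.085e-12


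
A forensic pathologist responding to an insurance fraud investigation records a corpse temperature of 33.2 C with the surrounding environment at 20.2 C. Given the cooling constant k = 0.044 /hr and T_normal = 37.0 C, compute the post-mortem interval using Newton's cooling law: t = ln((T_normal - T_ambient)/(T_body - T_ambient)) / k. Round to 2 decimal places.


Using Newton's law of cooling:
t = ln((T_normal - T_ambient) / (T_body - T_ambient)) / k
T_normal - T_ambient = 16.8
T_body - T_ambient = 13.0
Ratio = 1.292308
ln(ratio) = 0.25643
t = 0.25643 / 0.044 = 5.83 hours

5.83


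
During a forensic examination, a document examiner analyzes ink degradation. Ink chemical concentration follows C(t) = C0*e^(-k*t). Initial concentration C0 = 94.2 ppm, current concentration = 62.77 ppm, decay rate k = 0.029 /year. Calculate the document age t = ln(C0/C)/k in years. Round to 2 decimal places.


Document age estimation:
C0/C = 94.2 / 62.77 = 1.500717
ln(C0/C) = 0.405943
t = 0.405943 / 0.029 = 14.00 years

14.00


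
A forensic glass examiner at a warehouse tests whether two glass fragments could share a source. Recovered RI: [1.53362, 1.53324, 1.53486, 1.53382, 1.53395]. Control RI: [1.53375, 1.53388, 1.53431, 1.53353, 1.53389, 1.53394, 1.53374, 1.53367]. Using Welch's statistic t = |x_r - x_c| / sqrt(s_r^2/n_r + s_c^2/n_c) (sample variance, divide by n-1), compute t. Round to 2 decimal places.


Welch's t-criterion for glass RI comparison:
Recovered mean = sum / n_r = 7.66949 / 5 = 1.533898
Control mean = sum / n_c = 12.27071 / 8 = 1.5338388
Recovered sample variance s_r^2 = 3.6112e-07
Control sample variance s_c^2 = 5.40125e-08
Welch SE (unpooled) = sqrt(s_r^2/n_r + s_c^2/n_c) = sqrt(7.2224e-08 + 6.75156e-09) = sqrt(7.89756e-08) = 0.000281026
|mean_r - mean_c| = 5.925e-05
t = 5.925e-05 / 0.000281026 = 0.21

0.21


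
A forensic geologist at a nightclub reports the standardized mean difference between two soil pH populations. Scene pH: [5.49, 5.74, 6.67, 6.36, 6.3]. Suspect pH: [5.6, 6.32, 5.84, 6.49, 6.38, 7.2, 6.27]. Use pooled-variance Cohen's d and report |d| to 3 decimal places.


Pooled-variance Cohen's d for soil pH comparison:
Scene mean = 30.56 / 5 = 6.112
Suspect mean = 44.1 / 7 = 6.3
Scene sample variance s_s^2 = 0.23337
Suspect sample variance s_c^2 = 0.259233
Pooled variance = ((n_s-1)*s_s^2 + (n_c-1)*s_c^2) / (n_s + n_c - 2) = 0.248888
Pooled SD = sqrt(0.248888) = 0.498887
Mean difference = -0.188
|d| = |-0.188| / 0.498887 = 0.377

0.377


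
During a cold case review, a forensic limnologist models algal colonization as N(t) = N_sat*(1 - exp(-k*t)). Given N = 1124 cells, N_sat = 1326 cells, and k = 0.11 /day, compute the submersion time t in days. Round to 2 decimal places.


PMSI from diatom colonization curve:
N / N_sat = 1124 / 1326 = 0.847662
1 - N/N_sat = 0.152338
ln(1 - N/N_sat) = -1.881654
t = -ln(1 - N/N_sat) / k = -(-1.881654) / 0.11 = 17.11 days

17.11


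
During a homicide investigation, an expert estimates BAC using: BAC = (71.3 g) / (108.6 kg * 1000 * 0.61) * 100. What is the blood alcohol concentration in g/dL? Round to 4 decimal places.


Applying the Widmark formula:
BAC = (dose_g / (body_wt * 1000 * r)) * 100
Denominator = 108.6 * 1000 * 0.61 = 66246
BAC = (71.3 / 66246) * 100
BAC = 0.1076 g/dL

0.1076


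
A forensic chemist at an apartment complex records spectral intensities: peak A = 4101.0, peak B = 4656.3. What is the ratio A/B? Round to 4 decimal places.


Spectral peak ratio:
Peak A = 4101.0 counts
Peak B = 4656.3 counts
Ratio = 4101.0 / 4656.3 = 0.8807

0.8807


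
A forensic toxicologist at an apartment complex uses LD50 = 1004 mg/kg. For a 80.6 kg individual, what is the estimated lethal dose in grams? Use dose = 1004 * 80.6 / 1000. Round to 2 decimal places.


Lethal dose calculation:
Lethal dose = LD50 * body_weight / 1000
= 1004 * 80.6 / 1000
= 80922.4 / 1000
= 80.92 g

80.92


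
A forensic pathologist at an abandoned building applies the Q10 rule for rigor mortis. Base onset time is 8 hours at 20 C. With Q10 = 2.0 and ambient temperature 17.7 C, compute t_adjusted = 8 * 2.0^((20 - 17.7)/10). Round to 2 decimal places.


Rigor mortis time adjustment:
Exponent = (T_ref - T_actual) / 10 = (20 - 17.7) / 10 = 0.23
Q10 factor = 2.0^0.23 = 1.17283
t_adjusted = 8 * 1.17283 = 9.38 hours

9.38


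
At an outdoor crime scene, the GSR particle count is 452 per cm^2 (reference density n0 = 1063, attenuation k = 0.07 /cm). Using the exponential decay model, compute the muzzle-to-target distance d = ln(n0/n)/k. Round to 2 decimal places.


GSR distance calculation:
n0/n = 1063 / 452 = 2.35177
ln(n0/n) = 0.855168
d = 0.855168 / 0.07 = 12.22 cm

12.22


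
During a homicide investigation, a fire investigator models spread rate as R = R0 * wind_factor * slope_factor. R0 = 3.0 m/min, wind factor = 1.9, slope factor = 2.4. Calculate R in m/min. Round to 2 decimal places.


Fire spread rate calculation:
R = R0 * wind_factor * slope_factor
= 3.0 * 1.9 * 2.4
= 5.7 * 2.4
= 13.68 m/min

13.68


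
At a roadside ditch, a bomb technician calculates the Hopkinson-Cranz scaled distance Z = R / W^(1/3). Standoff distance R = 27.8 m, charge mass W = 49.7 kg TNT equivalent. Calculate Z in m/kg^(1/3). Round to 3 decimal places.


Scaled distance calculation:
W^(1/3) = 49.7^(1/3) = 3.676649
Z = R / W^(1/3) = 27.8 / 3.676649
Z = 7.561 m/kg^(1/3)

7.561


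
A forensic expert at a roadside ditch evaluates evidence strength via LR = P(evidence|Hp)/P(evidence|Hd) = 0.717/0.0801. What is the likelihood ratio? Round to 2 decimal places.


Likelihood ratio calculation:
LR = P(E|Hp) / P(E|Hd)
LR = 0.717 / 0.0801
LR = 8.95

8.95


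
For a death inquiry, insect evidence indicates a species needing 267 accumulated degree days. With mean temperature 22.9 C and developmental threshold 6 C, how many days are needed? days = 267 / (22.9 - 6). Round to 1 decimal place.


Insect development time:
Effective temperature = avg_temp - T_base = 22.9 - 6 = 16.9 C
Days = ADD / effective_temp = 267 / 16.9 = 15.8 days

15.8


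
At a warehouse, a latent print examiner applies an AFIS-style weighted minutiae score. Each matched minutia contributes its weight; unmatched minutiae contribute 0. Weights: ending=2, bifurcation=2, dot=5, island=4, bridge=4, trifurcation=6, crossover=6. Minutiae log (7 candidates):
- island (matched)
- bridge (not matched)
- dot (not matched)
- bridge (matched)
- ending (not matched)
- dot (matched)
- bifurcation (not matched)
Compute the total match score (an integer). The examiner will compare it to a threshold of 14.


Weighted minutiae match score:
  island: matched, +4 (running total 4)
  bridge: not matched, +0
  dot: not matched, +0
  bridge: matched, +4 (running total 8)
  ending: not matched, +0
  dot: matched, +5 (running total 13)
  bifurcation: not matched, +0
Total score = 13
Threshold = 14; verdict = inconclusive

13


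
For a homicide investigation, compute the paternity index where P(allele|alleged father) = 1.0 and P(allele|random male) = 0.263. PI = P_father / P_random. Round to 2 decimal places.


Paternity Index calculation:
PI = P(allele|father) / P(allele|random)
PI = 1.0 / 0.263
PI = 3.80

3.80


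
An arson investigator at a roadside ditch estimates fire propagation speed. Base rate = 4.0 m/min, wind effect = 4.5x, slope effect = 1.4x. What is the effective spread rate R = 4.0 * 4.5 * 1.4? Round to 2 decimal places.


Fire spread rate calculation:
R = R0 * wind_factor * slope_factor
= 4.0 * 4.5 * 1.4
= 18 * 1.4
= 25.20 m/min

25.20


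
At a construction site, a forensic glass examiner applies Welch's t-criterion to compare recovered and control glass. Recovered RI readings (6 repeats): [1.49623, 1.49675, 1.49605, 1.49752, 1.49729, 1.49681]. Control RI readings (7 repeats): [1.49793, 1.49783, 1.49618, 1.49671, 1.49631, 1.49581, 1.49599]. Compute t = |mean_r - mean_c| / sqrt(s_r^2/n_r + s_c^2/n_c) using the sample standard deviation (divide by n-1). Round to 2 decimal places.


Welch's t-criterion for glass RI comparison:
Recovered mean = sum / n_r = 8.98065 / 6 = 1.496775
Control mean = sum / n_c = 10.47676 / 7 = 1.49668
Recovered sample variance s_r^2 = 3.2895e-07
Control sample variance s_c^2 = 7.50967e-07
Welch SE (unpooled) = sqrt(s_r^2/n_r + s_c^2/n_c) = sqrt(5.4825e-08 + 1.07281e-07) = sqrt(1.62106e-07) = 0.000402624
|mean_r - mean_c| = 9.5e-05
t = 9.5e-05 / 0.000402624 = 0.24

0.24


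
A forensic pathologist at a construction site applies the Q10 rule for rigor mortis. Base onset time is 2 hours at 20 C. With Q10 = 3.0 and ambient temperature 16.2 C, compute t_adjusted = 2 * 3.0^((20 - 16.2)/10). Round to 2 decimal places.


Rigor mortis time adjustment:
Exponent = (T_ref - T_actual) / 10 = (20 - 16.2) / 10 = 0.38
Q10 factor = 3.0^0.38 = 1.51812
t_adjusted = 2 * 1.51812 = 3.04 hours

3.04


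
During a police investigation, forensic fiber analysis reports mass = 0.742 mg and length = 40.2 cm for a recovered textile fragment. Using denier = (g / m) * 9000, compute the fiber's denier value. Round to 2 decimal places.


Denier calculation:
Mass in grams = 0.742 mg / 1000 = 0.000742 g
Length in meters = 40.2 cm / 100 = 0.402 m
Linear density = mass / length = 0.000742 / 0.402 = 0.00184577 g/m
Denier = (g/m) * 9000 = 0.00184577 * 9000 = 16.61

16.61


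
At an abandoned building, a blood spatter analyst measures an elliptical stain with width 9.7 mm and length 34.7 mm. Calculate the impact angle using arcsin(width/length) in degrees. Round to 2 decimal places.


Blood spatter impact angle calculation:
width / length = 9.7 / 34.7 = 0.279539
angle = arcsin(0.279539)
angle = 16.23 degrees

16.23


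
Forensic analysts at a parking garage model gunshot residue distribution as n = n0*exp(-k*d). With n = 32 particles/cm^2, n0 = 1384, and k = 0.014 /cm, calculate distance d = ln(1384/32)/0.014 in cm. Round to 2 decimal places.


GSR distance calculation:
n0/n = 1384 / 32 = 43.25
ln(n0/n) = 3.766997
d = 3.766997 / 0.014 = 269.07 cm

269.07


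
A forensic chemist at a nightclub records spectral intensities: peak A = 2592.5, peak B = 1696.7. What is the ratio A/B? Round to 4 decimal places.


Spectral peak ratio:
Peak A = 2592.5 counts
Peak B = 1696.7 counts
Ratio = 2592.5 / 1696.7 = 1.5280

1.5280


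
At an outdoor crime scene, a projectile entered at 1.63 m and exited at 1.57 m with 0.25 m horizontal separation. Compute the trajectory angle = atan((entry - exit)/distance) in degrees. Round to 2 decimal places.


Bullet trajectory angle:
Height difference = 1.63 - 1.57 = 0.06 m
angle = atan(0.06 / 0.25)
angle = atan(0.24)
angle = 13.50 degrees

13.50


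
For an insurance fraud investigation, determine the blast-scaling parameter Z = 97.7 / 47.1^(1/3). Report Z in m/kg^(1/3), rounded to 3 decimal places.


Scaled distance calculation:
W^(1/3) = 47.1^(1/3) = 3.611384
Z = R / W^(1/3) = 97.7 / 3.611384
Z = 27.053 m/kg^(1/3)

27.053


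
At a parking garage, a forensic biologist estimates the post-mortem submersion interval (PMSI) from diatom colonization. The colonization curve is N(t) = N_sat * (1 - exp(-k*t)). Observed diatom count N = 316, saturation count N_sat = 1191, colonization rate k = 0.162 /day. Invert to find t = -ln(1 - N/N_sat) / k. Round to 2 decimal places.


PMSI from diatom colonization curve:
N / N_sat = 316 / 1191 = 0.265323
1 - N/N_sat = 0.734677
ln(1 - N/N_sat) = -0.308324
t = -ln(1 - N/N_sat) / k = -(-0.308324) / 0.162 = 1.90 days

1.90


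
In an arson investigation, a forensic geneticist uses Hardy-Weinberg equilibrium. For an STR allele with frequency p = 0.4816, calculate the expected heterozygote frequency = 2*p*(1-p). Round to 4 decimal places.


Hardy-Weinberg heterozygote frequency:
q = 1 - p = 1 - 0.4816 = 0.5184
2pq = 2 * 0.4816 * 0.5184 = 0.4993

0.4993


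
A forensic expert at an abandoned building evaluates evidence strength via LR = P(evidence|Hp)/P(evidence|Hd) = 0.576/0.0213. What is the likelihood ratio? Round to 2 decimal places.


Likelihood ratio calculation:
LR = P(E|Hp) / P(E|Hd)
LR = 0.576 / 0.0213
LR = 27.04

27.04


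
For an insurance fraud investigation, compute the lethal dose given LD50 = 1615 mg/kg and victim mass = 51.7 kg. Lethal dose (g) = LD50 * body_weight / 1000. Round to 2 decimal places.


Lethal dose calculation:
Lethal dose = LD50 * body_weight / 1000
= 1615 * 51.7 / 1000
= 83495.5 / 1000
= 83.50 g

83.50


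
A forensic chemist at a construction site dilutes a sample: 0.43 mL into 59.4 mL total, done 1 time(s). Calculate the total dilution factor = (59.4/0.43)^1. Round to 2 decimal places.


Dilution factor calculation:
Single dilution = V_total / V_sample = 59.4 / 0.43 ≈ 138.139535
Number of dilutions = 1
Total DF = (59.4 / 0.43)^1 (full precision, rounded at the end) = 138.14

138.14


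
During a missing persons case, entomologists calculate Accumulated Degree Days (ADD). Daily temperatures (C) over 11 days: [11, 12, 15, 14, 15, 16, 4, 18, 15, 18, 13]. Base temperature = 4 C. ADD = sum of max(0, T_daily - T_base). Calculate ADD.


Computing ADD day by day:
Day 1: max(0, 11 - 4) = 7
Day 2: max(0, 12 - 4) = 8
Day 3: max(0, 15 - 4) = 11
Day 4: max(0, 14 - 4) = 10
Day 5: max(0, 15 - 4) = 11
Day 6: max(0, 16 - 4) = 12
Day 7: max(0, 4 - 4) = 0
Day 8: max(0, 18 - 4) = 14
Day 9: max(0, 15 - 4) = 11
Day 10: max(0, 18 - 4) = 14
Day 11: max(0, 13 - 4) = 9
Total ADD = 107

107


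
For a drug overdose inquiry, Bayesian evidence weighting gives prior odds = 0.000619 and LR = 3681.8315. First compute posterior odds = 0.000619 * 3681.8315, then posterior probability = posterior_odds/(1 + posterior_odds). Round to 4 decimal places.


Bayesian evidence evaluation:
Posterior odds = prior_odds * LR = 0.000619 * 3681.8315 = 2.279054
Posterior probability = posterior_odds / (1 + posterior_odds)
= 2.279054 / (1 + 2.279054)
= 2.279054 / 3.279054
= 0.6950

0.6950


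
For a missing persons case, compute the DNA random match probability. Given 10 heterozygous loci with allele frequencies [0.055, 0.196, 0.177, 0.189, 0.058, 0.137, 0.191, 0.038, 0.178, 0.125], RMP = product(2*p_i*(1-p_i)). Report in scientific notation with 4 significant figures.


Computing RMP for 10 loci:
Locus 1: 2 * 0.055 * 0.945 = 0.10395
Locus 2: 2 * 0.196 * 0.804 = 0.315168
Locus 3: 2 * 0.177 * 0.823 = 0.291342
Locus 4: 2 * 0.189 * 0.811 = 0.306558
Locus 5: 2 * 0.058 * 0.942 = 0.109272
Locus 6: 2 * 0.137 * 0.863 = 0.236462
Locus 7: 2 * 0.191 * 0.809 = 0.309038
Locus 8: 2 * 0.038 * 0.962 = 0.073112
Locus 9: 2 * 0.178 * 0.822 = 0.292632
Locus 10: 2 * 0.125 * 0.875 = 0.21875
RMP = 1.094e-07

1.094e-07


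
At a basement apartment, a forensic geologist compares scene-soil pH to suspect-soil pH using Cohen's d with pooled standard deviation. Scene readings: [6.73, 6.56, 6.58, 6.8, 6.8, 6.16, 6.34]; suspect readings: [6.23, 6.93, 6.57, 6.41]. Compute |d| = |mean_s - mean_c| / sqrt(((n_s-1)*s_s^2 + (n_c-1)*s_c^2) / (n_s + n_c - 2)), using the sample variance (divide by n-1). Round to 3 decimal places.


Pooled-variance Cohen's d for soil pH comparison:
Scene mean = 45.97 / 7 = 6.567143
Suspect mean = 26.14 / 4 = 6.535
Scene sample variance s_s^2 = 0.058757
Suspect sample variance s_c^2 = 0.088633
Pooled variance = ((n_s-1)*s_s^2 + (n_c-1)*s_c^2) / (n_s + n_c - 2) = 0.068716
Pooled SD = sqrt(0.068716) = 0.262137
Mean difference = 0.032143
|d| = |0.032143| / 0.262137 = 0.123

0.123


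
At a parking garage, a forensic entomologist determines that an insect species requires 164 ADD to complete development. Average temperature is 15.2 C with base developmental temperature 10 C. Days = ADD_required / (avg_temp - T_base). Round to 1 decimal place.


Insect development time:
Effective temperature = avg_temp - T_base = 15.2 - 10 = 5.2 C
Days = ADD / effective_temp = 164 / 5.2 = 31.5 days

31.5


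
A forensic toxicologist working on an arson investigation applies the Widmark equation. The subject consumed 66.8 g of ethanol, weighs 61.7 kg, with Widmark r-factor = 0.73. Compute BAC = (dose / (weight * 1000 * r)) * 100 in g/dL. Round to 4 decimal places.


Applying the Widmark formula:
BAC = (dose_g / (body_wt * 1000 * r)) * 100
Denominator = 61.7 * 1000 * 0.73 = 45041
BAC = (66.8 / 45041) * 100
BAC = 0.1483 g/dL

0.1483


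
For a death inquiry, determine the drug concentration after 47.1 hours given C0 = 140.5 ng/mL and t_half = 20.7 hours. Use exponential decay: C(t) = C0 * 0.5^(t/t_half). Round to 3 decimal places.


Drug concentration decay:
Number of half-lives = t / t_half = 47.1 / 20.7 = 2.275362
Decay factor = 0.5^2.275362 = 0.20656074
C(t) = 140.5 * 0.20656074 = 29.022 ng/mL

29.022


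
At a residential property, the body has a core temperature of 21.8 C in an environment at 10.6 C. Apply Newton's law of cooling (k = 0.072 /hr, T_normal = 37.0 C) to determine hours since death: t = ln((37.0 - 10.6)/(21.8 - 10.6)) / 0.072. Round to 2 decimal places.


Using Newton's law of cooling:
t = ln((T_normal - T_ambient) / (T_body - T_ambient)) / k
T_normal - T_ambient = 26.4
T_body - T_ambient = 11.2
Ratio = 2.357143
ln(ratio) = 0.85745
t = 0.85745 / 0.072 = 11.91 hours

11.91


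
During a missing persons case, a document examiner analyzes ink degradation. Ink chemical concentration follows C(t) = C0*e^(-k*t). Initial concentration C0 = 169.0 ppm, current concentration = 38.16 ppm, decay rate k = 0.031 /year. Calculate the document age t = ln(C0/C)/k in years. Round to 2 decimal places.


Document age estimation:
C0/C = 169.0 / 38.16 = 4.428721
ln(C0/C) = 1.488111
t = 1.488111 / 0.031 = 48.00 years

48.00


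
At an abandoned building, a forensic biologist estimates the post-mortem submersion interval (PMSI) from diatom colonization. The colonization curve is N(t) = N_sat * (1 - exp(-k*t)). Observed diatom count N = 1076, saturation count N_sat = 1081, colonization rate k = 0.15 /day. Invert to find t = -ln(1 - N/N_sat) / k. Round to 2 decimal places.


PMSI from diatom colonization curve:
N / N_sat = 1076 / 1081 = 0.995375
1 - N/N_sat = 0.004625
ln(1 - N/N_sat) = -5.376279
t = -ln(1 - N/N_sat) / k = -(-5.376279) / 0.15 = 35.84 days

35.84


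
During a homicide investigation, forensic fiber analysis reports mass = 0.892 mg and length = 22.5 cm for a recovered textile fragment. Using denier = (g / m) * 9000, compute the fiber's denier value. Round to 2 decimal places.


Denier calculation:
Mass in grams = 0.892 mg / 1000 = 0.000892 g
Length in meters = 22.5 cm / 100 = 0.225 m
Linear density = mass / length = 0.000892 / 0.225 = 0.00396444 g/m
Denier = (g/m) * 9000 = 0.00396444 * 9000 = 35.68

35.68


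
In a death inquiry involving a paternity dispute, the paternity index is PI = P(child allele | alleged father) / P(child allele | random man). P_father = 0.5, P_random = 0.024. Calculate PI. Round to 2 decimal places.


Paternity Index calculation:
PI = P(allele|father) / P(allele|random)
PI = 0.5 / 0.024
PI = 20.83

20.83


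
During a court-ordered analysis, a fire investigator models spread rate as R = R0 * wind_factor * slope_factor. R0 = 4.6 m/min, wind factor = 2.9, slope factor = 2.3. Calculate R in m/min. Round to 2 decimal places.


Fire spread rate calculation:
R = R0 * wind_factor * slope_factor
= 4.6 * 2.9 * 2.3
= 13.34 * 2.3
= 30.68 m/min

30.68


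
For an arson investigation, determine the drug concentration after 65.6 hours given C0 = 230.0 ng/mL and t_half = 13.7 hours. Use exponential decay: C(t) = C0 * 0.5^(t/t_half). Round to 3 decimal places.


Drug concentration decay:
Number of half-lives = t / t_half = 65.6 / 13.7 = 4.788321
Decay factor = 0.5^4.788321 = 0.0361886
C(t) = 230.0 * 0.0361886 = 8.323 ng/mL

8.323


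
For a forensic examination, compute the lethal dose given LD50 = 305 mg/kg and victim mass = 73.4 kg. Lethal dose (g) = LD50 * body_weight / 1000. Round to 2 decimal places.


Lethal dose calculation:
Lethal dose = LD50 * body_weight / 1000
= 305 * 73.4 / 1000
= 22387 / 1000
= 22.39 g

22.39


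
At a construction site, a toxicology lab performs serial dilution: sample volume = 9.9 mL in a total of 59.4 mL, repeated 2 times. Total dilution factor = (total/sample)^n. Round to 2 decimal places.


Dilution factor calculation:
Single dilution = V_total / V_sample = 59.4 / 9.9 ≈ 6
Number of dilutions = 2
Total DF = (59.4 / 9.9)^2 (full precision, rounded at the end) = 36.00

36.00


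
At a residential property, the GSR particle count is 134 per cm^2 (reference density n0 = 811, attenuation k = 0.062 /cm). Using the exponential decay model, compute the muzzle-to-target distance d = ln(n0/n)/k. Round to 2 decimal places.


GSR distance calculation:
n0/n = 811 / 134 = 6.052239
ln(n0/n) = 1.800428
d = 1.800428 / 0.062 = 29.04 cm

29.04


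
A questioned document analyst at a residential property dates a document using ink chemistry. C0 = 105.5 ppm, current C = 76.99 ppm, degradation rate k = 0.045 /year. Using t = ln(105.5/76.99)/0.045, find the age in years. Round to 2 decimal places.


Document age estimation:
C0/C = 105.5 / 76.99 = 1.370308
ln(C0/C) = 0.315036
t = 0.315036 / 0.045 = 7.00 years

7.00


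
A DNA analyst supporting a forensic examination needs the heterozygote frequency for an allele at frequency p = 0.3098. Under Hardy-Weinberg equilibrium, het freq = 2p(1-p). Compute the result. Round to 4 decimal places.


Hardy-Weinberg heterozygote frequency:
q = 1 - p = 1 - 0.3098 = 0.6902
2pq = 2 * 0.3098 * 0.6902 = 0.4276

0.4276


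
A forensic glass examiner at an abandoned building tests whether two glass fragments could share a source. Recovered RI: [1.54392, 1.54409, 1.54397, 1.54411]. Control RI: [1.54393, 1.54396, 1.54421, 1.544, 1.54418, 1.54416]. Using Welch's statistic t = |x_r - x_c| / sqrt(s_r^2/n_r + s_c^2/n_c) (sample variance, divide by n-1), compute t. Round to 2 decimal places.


Welch's t-criterion for glass RI comparison:
Recovered mean = sum / n_r = 6.17609 / 4 = 1.5440225
Control mean = sum / n_c = 9.26444 / 6 = 1.5440733
Recovered sample variance s_r^2 = 8.49167e-09
Control sample variance s_c^2 = 1.52667e-08
Welch SE (unpooled) = sqrt(s_r^2/n_r + s_c^2/n_c) = sqrt(2.12292e-09 + 2.54444e-09) = sqrt(4.66736e-09) = 6.83181e-05
|mean_r - mean_c| = 5.08333e-05
t = 5.08333e-05 / 6.83181e-05 = 0.74

0.74


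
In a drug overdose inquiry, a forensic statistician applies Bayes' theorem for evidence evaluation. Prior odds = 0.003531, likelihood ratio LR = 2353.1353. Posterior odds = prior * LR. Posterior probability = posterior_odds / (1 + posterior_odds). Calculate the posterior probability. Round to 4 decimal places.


Bayesian evidence evaluation:
Posterior odds = prior_odds * LR = 0.003531 * 2353.1353 = 8.308921
Posterior probability = posterior_odds / (1 + posterior_odds)
= 8.308921 / (1 + 8.308921)
= 8.308921 / 9.308921
= 0.8926

0.8926


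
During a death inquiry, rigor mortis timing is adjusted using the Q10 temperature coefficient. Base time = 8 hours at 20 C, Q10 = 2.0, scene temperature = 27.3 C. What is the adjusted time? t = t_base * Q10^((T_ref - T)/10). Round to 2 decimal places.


Rigor mortis time adjustment:
Exponent = (T_ref - T_actual) / 10 = (20 - 27.3) / 10 = -0.73
Q10 factor = 2.0^-0.73 = 0.6029
t_adjusted = 8 * 0.6029 = 4.82 hours

4.82


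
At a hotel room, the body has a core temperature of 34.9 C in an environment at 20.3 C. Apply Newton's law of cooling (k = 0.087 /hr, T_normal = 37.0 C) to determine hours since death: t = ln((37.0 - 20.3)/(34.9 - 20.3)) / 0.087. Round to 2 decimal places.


Using Newton's law of cooling:
t = ln((T_normal - T_ambient) / (T_body - T_ambient)) / k
T_normal - T_ambient = 16.7
T_body - T_ambient = 14.6
Ratio = 1.143836
ln(ratio) = 0.134388
t = 0.134388 / 0.087 = 1.54 hours

1.54


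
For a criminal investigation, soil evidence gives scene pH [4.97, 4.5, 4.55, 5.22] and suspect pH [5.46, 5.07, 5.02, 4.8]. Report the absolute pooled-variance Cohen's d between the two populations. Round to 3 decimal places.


Pooled-variance Cohen's d for soil pH comparison:
Scene mean = 19.24 / 4 = 4.81
Suspect mean = 20.35 / 4 = 5.0875
Scene sample variance s_s^2 = 0.119133
Suspect sample variance s_c^2 = 0.075425
Pooled variance = ((n_s-1)*s_s^2 + (n_c-1)*s_c^2) / (n_s + n_c - 2) = 0.097279
Pooled SD = sqrt(0.097279) = 0.311896
Mean difference = -0.2775
|d| = |-0.2775| / 0.311896 = 0.890

0.890


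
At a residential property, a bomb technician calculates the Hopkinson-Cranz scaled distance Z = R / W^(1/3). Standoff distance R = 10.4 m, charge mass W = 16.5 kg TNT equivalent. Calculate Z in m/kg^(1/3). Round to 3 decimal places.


Scaled distance calculation:
W^(1/3) = 16.5^(1/3) = 2.545822
Z = R / W^(1/3) = 10.4 / 2.545822
Z = 4.085 m/kg^(1/3)

4.085


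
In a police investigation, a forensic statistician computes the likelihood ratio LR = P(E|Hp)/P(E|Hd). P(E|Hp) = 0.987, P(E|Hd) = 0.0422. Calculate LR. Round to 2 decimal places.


Likelihood ratio calculation:
LR = P(E|Hp) / P(E|Hd)
LR = 0.987 / 0.0422
LR = 23.39

23.39


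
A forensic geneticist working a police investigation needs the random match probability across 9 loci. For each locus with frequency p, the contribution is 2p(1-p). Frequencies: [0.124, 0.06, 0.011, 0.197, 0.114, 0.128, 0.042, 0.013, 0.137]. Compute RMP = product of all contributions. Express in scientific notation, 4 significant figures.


Computing RMP for 9 loci:
Locus 1: 2 * 0.124 * 0.876 = 0.217248
Locus 2: 2 * 0.06 * 0.94 = 0.1128
Locus 3: 2 * 0.011 * 0.989 = 0.021758
Locus 4: 2 * 0.197 * 0.803 = 0.316382
Locus 5: 2 * 0.114 * 0.886 = 0.202008
Locus 6: 2 * 0.128 * 0.872 = 0.223232
Locus 7: 2 * 0.042 * 0.958 = 0.080472
Locus 8: 2 * 0.013 * 0.987 = 0.025662
Locus 9: 2 * 0.137 * 0.863 = 0.236462
RMP = 3.715e-09

3.715e-09


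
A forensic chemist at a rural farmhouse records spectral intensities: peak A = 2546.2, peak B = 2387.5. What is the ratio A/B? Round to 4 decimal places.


Spectral peak ratio:
Peak A = 2546.2 counts
Peak B = 2387.5 counts
Ratio = 2546.2 / 2387.5 = 1.0665

1.0665


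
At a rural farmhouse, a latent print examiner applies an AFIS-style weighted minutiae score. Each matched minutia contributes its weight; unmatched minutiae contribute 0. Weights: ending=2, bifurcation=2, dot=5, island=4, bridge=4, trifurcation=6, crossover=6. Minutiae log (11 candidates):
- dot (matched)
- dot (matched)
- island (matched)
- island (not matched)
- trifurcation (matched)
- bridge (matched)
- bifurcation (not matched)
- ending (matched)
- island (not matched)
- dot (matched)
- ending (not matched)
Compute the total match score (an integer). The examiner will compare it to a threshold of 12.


Weighted minutiae match score:
  dot: matched, +5 (running total 5)
  dot: matched, +5 (running total 10)
  island: matched, +4 (running total 14)
  island: not matched, +0
  trifurcation: matched, +6 (running total 20)
  bridge: matched, +4 (running total 24)
  bifurcation: not matched, +0
  ending: matched, +2 (running total 26)
  island: not matched, +0
  dot: matched, +5 (running total 31)
  ending: not matched, +0
Total score = 31
Threshold = 12; verdict = identification

31


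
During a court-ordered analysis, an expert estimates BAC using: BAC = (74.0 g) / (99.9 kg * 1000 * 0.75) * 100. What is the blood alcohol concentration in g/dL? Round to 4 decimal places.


Applying the Widmark formula:
BAC = (dose_g / (body_wt * 1000 * r)) * 100
Denominator = 99.9 * 1000 * 0.75 = 74925
BAC = (74.0 / 74925) * 100
BAC = 0.0988 g/dL

0.0988
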